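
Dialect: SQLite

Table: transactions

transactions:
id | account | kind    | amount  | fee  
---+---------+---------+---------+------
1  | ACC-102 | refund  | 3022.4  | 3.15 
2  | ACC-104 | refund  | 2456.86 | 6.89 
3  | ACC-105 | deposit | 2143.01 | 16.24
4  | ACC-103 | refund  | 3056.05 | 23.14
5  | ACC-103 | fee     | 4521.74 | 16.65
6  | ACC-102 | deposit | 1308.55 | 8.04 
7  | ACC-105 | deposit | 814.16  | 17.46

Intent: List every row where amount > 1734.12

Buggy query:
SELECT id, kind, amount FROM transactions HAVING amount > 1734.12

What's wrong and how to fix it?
Bug: This is a non-aggregate query (no GROUP BY, no aggregates), so in SQLite the HAVING clause is invalid here; a row-level condition belongs in WHERE

Fix: Use WHERE for row-level filtering

Corrected query:
SELECT id, kind, amount FROM transactions WHERE amount > 1734.12

Result:
id | kind    | amount 
---+---------+--------
1  | refund  | 3022.4 
2  | refund  | 2456.86
3  | deposit | 2143.01
4  | refund  | 3056.05
5  | fee     | 4521.74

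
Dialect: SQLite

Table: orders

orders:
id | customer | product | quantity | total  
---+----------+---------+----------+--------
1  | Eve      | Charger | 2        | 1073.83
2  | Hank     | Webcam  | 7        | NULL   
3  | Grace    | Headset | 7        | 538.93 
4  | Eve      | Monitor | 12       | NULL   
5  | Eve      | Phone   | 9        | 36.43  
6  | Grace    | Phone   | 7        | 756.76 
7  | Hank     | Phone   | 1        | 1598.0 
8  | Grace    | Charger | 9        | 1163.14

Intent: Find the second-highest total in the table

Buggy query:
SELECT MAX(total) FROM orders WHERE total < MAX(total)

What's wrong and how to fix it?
Bug: MAX(total) on the right of the comparison is an aggregate-in-WHERE error

Fix: Compute the overall MAX in a subquery, then take MAX of rows below it

Corrected query:
SELECT MAX(total) FROM orders WHERE total < (SELECT MAX(total) FROM orders)

Result:
MAX(total)
----------
1163.14   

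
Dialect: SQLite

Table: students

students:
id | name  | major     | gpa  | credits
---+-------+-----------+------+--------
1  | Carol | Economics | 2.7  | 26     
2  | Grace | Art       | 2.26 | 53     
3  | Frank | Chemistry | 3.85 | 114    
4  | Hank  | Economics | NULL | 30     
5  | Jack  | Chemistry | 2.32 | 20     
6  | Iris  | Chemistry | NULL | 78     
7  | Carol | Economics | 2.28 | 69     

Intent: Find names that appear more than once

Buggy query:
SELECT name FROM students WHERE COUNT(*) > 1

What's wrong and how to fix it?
Bug: COUNT(*) is an aggregate and cannot be used in WHERE

Fix: Group first, then use HAVING for the count condition

Corrected query:
SELECT name FROM students GROUP BY name HAVING COUNT(*) > 1

Result:
name 
-----
Carol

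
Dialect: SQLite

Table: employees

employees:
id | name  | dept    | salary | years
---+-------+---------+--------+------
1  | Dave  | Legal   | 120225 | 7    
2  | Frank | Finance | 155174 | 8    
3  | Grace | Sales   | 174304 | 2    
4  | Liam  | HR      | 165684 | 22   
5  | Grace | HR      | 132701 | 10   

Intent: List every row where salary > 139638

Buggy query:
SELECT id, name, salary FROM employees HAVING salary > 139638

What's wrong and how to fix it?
Bug: HAVING filters the output of aggregation, but this query has no GROUP BY and no aggregate functions, so SQLite rejects it (HAVING clause on a non-aggregate query); the condition here is per row

Fix: Replace HAVING with WHERE since the condition applies to individual rows

Corrected query:
SELECT id, name, salary FROM employees WHERE salary > 139638

Result:
id | name  | salary
---+-------+-------
2  | Frank | 155174
3  | Grace | 174304
4  | Liam  | 165684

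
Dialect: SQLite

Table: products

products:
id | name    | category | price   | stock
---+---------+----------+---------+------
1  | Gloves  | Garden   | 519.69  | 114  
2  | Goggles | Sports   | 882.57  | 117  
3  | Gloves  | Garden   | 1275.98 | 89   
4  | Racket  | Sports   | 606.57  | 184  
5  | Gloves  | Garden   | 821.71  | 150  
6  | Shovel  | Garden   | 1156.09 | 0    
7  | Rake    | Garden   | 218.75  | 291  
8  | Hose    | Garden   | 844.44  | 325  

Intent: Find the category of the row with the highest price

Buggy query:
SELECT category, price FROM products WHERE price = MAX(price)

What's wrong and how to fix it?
Bug: WHERE is evaluated per row; an aggregate over the whole table isn't defined there

Fix: Use a subquery: WHERE price = (SELECT MAX(price) FROM products)

Corrected query:
SELECT category, price FROM products WHERE price = (SELECT MAX(price) FROM products)

Result:
category | price  
---------+--------
Garden   | 1275.98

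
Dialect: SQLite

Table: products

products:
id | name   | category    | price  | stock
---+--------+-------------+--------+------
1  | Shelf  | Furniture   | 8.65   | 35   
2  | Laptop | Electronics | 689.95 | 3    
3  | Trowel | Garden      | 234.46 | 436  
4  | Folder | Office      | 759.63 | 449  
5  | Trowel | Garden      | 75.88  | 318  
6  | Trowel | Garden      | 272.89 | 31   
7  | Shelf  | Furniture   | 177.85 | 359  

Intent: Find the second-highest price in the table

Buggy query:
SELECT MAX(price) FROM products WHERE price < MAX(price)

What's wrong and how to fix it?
Bug: The inner MAX is an aggregate inside WHERE, which is not allowed

Fix: Compute the overall MAX in a subquery, then take MAX of rows below it

Corrected query:
SELECT MAX(price) FROM products WHERE price < (SELECT MAX(price) FROM products)

Result:
MAX(price)
----------
689.95    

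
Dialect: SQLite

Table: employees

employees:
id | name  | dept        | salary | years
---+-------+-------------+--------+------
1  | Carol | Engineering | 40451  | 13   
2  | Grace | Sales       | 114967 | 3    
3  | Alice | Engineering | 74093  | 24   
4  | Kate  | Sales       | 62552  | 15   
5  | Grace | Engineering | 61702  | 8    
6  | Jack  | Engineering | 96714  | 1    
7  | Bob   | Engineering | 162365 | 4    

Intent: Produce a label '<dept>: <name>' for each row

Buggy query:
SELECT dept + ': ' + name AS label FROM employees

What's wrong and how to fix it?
Bug: SQLite uses || for string concatenation; + coerces text to numbers (yielding 0)

Fix: Use the || operator for string concatenation

Corrected query:
SELECT dept || ': ' || name AS label FROM employees

Result:
label             
------------------
Engineering: Carol
Sales: Grace      
Engineering: Alice
Sales: Kate       
Engineering: Grace
Engineering: Jack 
Engineering: Bob  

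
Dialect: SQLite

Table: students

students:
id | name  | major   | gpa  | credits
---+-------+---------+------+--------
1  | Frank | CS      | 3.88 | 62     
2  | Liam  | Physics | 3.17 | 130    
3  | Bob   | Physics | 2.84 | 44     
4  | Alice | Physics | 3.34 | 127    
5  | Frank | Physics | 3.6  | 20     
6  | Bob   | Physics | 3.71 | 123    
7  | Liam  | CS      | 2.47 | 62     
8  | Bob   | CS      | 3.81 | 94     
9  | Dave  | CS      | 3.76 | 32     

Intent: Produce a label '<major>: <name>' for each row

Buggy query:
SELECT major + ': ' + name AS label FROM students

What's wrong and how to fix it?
Bug: SQLite uses || for string concatenation; + coerces text to numbers (yielding 0)

Fix: Replace + with || to concatenate text

Corrected query:
SELECT major || ': ' || name AS label FROM students

Result:
label         
--------------
CS: Frank     
Physics: Liam 
Physics: Bob  
Physics: Alice
Physics: Frank
Physics: Bob  
CS: Liam      
CS: Bob       
CS: Dave      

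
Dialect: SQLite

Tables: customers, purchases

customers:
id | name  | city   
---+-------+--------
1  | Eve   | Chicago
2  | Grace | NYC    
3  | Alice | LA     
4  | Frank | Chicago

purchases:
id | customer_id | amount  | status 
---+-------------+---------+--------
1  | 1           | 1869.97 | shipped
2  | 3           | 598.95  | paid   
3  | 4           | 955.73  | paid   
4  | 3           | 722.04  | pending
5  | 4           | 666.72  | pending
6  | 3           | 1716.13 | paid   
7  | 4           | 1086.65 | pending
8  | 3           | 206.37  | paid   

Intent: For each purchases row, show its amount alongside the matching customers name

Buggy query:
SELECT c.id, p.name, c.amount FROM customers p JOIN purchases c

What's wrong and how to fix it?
Bug: Missing join condition: each purchases row is matched to all customers rows instead of just its own

Fix: Add ON c.customer_id = p.id to the JOIN

Corrected query:
SELECT c.id, p.name, c.amount FROM customers p JOIN purchases c ON c.customer_id = p.id

Result:
id | name  | amount 
---+-------+--------
1  | Eve   | 1869.97
2  | Alice | 598.95 
3  | Frank | 955.73 
4  | Alice | 722.04 
5  | Frank | 666.72 
6  | Alice | 1716.13
7  | Frank | 1086.65
8  | Alice | 206.37 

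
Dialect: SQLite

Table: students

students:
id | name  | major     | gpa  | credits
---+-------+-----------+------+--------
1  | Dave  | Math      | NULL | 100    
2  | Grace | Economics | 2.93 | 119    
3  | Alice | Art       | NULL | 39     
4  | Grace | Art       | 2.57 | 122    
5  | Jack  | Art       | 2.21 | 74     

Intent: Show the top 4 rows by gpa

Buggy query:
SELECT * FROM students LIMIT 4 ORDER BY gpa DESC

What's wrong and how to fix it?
Bug: ORDER BY cannot follow LIMIT; LIMIT is the final clause

Fix: Swap the clauses: ORDER BY first, then LIMIT

Corrected query:
SELECT * FROM students ORDER BY gpa DESC LIMIT 4

Result:
id | name  | major     | gpa  | credits
---+-------+-----------+------+--------
2  | Grace | Economics | 2.93 | 119    
4  | Grace | Art       | 2.57 | 122    
5  | Jack  | Art       | 2.21 | 74     
1  | Dave  | Math      | NULL | 100    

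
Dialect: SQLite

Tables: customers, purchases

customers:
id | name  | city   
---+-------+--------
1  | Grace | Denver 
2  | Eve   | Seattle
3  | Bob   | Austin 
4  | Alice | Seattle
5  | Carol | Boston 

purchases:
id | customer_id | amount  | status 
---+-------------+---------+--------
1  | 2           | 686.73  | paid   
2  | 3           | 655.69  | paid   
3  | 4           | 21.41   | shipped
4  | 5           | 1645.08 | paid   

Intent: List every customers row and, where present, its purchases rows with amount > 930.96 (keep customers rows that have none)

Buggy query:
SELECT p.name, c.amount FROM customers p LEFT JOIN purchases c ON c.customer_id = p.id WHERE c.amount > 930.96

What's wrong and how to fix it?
Bug: Filtering c.amount in WHERE discards the NULL rows produced by LEFT JOIN, turning it into an inner join

Fix: Put 'c.amount > 930.96' in the JOIN's ON clause instead of WHERE

Corrected query:
SELECT p.name, c.amount FROM customers p LEFT JOIN purchases c ON c.customer_id = p.id AND c.amount > 930.96

Result:
name  | amount 
------+--------
Grace | NULL   
Eve   | NULL   
Bob   | NULL   
Alice | NULL   
Carol | 1645.08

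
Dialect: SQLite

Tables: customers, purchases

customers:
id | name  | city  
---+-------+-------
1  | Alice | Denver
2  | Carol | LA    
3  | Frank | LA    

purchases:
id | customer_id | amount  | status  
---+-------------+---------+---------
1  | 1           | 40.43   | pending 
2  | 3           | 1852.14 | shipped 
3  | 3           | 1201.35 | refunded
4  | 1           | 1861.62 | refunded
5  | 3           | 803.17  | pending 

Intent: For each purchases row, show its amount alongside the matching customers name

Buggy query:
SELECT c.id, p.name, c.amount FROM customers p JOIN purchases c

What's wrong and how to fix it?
Bug: Missing join condition: each purchases row is matched to all customers rows instead of just its own

Fix: Add ON c.customer_id = p.id to the JOIN

Corrected query:
SELECT c.id, p.name, c.amount FROM customers p JOIN purchases c ON c.customer_id = p.id

Result:
id | name  | amount 
---+-------+--------
1  | Alice | 40.43  
2  | Frank | 1852.14
3  | Frank | 1201.35
4  | Alice | 1861.62
5  | Frank | 803.17 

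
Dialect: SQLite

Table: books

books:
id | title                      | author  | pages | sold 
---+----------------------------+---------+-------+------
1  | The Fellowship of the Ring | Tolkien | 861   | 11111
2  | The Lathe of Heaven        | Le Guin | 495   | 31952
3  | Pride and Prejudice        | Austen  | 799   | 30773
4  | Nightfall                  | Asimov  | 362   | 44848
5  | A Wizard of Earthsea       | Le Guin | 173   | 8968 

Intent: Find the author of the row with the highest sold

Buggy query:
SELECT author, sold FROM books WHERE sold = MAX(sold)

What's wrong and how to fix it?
Bug: MAX(sold) is an aggregate and cannot be used directly in WHERE

Fix: Use a subquery: WHERE sold = (SELECT MAX(sold) FROM books)

Corrected query:
SELECT author, sold FROM books WHERE sold = (SELECT MAX(sold) FROM books)

Result:
author | sold 
-------+------
Asimov | 44848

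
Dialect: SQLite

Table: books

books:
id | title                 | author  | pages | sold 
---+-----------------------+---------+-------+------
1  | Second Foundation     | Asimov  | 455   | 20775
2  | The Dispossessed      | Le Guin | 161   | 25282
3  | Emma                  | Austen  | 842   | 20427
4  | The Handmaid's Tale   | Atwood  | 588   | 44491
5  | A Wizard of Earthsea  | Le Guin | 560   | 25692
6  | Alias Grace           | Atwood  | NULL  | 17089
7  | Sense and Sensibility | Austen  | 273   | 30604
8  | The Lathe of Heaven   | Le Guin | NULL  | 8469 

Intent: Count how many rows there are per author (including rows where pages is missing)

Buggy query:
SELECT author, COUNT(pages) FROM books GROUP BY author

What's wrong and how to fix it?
Bug: COUNT(column) counts non-NULL values only; rows with NULL pages aren't counted

Fix: Replace COUNT(pages) with COUNT(*)

Corrected query:
SELECT author, COUNT(*) FROM books GROUP BY author

Result:
author  | COUNT(*)
--------+---------
Asimov  | 1       
Atwood  | 2       
Austen  | 2       
Le Guin | 3       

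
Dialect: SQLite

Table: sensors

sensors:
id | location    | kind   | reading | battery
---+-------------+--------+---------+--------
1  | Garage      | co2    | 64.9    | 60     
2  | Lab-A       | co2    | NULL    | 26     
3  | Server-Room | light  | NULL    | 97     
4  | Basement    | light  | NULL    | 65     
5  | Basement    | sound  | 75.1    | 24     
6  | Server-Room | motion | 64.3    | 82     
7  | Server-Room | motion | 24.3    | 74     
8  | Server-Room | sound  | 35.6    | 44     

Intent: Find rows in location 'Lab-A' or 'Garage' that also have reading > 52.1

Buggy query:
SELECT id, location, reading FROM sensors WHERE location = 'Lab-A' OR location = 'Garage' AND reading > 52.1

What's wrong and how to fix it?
Bug: AND binds tighter than OR, so this parses as location = 'Lab-A' OR (location = 'Garage' AND reading > 52.1)

Fix: Group the OR with parentheses (or use IN), then AND the threshold

Corrected query:
SELECT id, location, reading FROM sensors WHERE (location = 'Lab-A' OR location = 'Garage') AND reading > 52.1

Result:
id | location | reading
---+----------+--------
1  | Garage   | 64.9   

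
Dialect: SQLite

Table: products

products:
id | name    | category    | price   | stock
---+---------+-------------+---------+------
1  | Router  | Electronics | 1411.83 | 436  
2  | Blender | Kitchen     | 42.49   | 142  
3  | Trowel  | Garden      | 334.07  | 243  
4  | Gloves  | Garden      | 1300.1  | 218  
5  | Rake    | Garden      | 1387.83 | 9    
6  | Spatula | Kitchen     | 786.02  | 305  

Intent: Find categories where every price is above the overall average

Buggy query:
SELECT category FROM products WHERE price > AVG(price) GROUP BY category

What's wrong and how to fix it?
Bug: WHERE evaluates per row before aggregation, so AVG() is unavailable

Fix: Compute the overall average in a scalar subquery and compare each group's MIN against it in HAVING

Corrected query:
SELECT category FROM products GROUP BY category HAVING MIN(price) > (SELECT AVG(price) FROM products)

Result:
category   
-----------
Electronics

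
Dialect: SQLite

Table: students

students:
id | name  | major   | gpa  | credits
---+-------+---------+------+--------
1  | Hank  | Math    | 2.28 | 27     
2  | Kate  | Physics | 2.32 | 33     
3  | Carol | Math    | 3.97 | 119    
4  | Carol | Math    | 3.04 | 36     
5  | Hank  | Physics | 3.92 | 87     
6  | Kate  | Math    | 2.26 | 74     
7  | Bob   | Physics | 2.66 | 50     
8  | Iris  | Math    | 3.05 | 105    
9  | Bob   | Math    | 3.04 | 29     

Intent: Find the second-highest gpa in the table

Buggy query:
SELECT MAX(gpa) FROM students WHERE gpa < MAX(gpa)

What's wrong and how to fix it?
Bug: MAX(gpa) on the right of the comparison is an aggregate-in-WHERE error

Fix: Put the inner MAX in a scalar subquery

Corrected query:
SELECT MAX(gpa) FROM students WHERE gpa < (SELECT MAX(gpa) FROM students)

Result:
MAX(gpa)
--------
3.92    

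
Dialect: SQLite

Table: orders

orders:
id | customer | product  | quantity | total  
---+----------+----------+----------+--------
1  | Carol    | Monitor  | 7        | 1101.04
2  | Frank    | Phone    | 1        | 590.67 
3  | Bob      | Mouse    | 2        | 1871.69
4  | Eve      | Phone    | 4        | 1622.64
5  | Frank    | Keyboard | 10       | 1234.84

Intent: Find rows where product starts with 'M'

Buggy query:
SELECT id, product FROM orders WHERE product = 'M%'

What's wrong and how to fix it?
Bug: '=' compares the literal string including the % character; pattern matching needs LIKE

Fix: Replace '=' with LIKE so 'M%' is treated as a pattern

Corrected query:
SELECT id, product FROM orders WHERE product LIKE 'M%'

Result:
id | product
---+--------
1  | Monitor
3  | Mouse  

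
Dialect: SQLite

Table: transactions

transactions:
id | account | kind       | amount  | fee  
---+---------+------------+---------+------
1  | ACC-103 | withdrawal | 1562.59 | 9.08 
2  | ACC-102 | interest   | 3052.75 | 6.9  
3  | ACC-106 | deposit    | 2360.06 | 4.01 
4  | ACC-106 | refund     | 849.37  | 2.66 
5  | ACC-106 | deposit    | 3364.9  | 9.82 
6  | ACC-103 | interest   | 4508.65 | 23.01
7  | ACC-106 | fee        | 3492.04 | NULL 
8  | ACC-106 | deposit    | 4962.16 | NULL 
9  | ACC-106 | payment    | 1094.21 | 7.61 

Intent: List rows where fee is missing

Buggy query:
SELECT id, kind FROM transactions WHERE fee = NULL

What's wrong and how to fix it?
Bug: '= NULL' is always unknown in SQL three-valued logic, so no rows match

Fix: Replace '= NULL' with 'IS NULL'

Corrected query:
SELECT id, kind FROM transactions WHERE fee IS NULL

Result:
id | kind   
---+--------
7  | fee    
8  | deposit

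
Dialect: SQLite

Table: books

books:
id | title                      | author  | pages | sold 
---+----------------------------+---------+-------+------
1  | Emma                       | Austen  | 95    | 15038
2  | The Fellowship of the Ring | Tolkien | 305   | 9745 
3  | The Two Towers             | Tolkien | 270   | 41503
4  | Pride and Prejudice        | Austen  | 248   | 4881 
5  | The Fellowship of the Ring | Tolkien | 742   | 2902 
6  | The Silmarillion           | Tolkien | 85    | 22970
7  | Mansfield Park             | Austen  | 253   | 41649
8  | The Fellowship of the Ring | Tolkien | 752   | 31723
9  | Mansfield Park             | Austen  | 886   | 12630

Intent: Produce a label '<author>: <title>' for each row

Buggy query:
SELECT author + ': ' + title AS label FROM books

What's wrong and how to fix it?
Bug: '+' is numeric addition; on text columns SQLite converts them to 0 instead of concatenating

Fix: Use the || operator for string concatenation

Corrected query:
SELECT author || ': ' || title AS label FROM books

Result:
label                              
-----------------------------------
Austen: Emma                       
Tolkien: The Fellowship of the Ring
Tolkien: The Two Towers            
Austen: Pride and Prejudice        
Tolkien: The Fellowship of the Ring
Tolkien: The Silmarillion          
Austen: Mansfield Park             
Tolkien: The Fellowship of the Ring
Austen: Mansfield Park             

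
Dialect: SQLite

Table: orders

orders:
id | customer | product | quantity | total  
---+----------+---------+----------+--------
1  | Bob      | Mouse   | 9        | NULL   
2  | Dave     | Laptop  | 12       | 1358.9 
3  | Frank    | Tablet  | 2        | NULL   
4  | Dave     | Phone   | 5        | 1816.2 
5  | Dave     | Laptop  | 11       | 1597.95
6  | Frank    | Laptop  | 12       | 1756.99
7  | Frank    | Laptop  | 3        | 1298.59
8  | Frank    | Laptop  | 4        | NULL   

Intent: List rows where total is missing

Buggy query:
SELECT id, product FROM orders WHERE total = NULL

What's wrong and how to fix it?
Bug: Comparing to NULL with '=' never matches; NULL = NULL is unknown, not true

Fix: Replace '= NULL' with 'IS NULL'

Corrected query:
SELECT id, product FROM orders WHERE total IS NULL

Result:
id | product
---+--------
1  | Mouse  
3  | Tablet 
8  | Laptop 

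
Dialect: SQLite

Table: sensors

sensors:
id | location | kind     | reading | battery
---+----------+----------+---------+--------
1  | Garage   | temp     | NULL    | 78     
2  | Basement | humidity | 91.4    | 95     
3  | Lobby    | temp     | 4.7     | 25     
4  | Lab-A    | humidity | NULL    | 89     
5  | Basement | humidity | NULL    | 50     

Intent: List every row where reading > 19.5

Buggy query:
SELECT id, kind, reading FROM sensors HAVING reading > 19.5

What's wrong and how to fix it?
Bug: This is a non-aggregate query (no GROUP BY, no aggregates), so in SQLite the HAVING clause is invalid here; a row-level condition belongs in WHERE

Fix: Use WHERE for row-level filtering

Corrected query:
SELECT id, kind, reading FROM sensors WHERE reading > 19.5

Result:
id | kind     | reading
---+----------+--------
2  | humidity | 91.4   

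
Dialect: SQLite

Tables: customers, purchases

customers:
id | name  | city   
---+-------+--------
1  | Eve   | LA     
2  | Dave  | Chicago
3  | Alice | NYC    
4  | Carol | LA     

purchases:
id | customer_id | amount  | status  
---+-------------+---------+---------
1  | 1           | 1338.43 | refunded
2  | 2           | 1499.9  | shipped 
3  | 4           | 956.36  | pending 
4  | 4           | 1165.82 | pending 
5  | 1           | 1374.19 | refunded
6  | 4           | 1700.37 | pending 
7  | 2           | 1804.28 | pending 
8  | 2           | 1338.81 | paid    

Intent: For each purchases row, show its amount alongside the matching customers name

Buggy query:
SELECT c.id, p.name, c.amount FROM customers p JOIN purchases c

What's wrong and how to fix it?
Bug: JOIN with no ON clause produces a cartesian product; every purchases row pairs with every customers row

Fix: Specify the join condition linking the foreign key to the parent id

Corrected query:
SELECT c.id, p.name, c.amount FROM customers p JOIN purchases c ON c.customer_id = p.id

Result:
id | name  | amount 
---+-------+--------
1  | Eve   | 1338.43
2  | Dave  | 1499.9 
3  | Carol | 956.36 
4  | Carol | 1165.82
5  | Eve   | 1374.19
6  | Carol | 1700.37
7  | Dave  | 1804.28
8  | Dave  | 1338.81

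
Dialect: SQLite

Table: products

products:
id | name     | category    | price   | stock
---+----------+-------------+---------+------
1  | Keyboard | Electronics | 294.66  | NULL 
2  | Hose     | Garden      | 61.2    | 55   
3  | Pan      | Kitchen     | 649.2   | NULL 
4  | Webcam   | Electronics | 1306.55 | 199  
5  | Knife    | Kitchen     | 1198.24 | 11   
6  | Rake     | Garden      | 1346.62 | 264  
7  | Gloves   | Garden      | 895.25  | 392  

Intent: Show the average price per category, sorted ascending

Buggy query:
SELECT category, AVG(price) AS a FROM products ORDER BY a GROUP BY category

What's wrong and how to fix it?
Bug: ORDER BY appears before GROUP BY; SQL clause order requires GROUP BY first

Fix: Move ORDER BY to the end, after GROUP BY

Corrected query:
SELECT category, AVG(price) AS a FROM products GROUP BY category ORDER BY a

Result:
category    | a      
------------+--------
Garden      | 767.69 
Electronics | 800.605
Kitchen     | 923.72 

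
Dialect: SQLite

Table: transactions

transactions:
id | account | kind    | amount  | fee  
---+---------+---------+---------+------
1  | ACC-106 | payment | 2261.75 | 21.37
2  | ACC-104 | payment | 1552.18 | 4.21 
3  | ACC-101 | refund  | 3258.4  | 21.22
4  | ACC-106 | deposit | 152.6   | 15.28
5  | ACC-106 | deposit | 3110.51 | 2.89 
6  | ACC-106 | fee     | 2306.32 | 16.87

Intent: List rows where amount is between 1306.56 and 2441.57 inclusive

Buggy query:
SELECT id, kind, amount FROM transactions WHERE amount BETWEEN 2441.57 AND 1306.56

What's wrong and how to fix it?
Bug: The bounds are reversed; BETWEEN a AND b requires a <= b to match anything

Fix: Swap the bounds so the smaller value comes first

Corrected query:
SELECT id, kind, amount FROM transactions WHERE amount BETWEEN 1306.56 AND 2441.57

Result:
id | kind    | amount 
---+---------+--------
1  | payment | 2261.75
2  | payment | 1552.18
6  | fee     | 2306.32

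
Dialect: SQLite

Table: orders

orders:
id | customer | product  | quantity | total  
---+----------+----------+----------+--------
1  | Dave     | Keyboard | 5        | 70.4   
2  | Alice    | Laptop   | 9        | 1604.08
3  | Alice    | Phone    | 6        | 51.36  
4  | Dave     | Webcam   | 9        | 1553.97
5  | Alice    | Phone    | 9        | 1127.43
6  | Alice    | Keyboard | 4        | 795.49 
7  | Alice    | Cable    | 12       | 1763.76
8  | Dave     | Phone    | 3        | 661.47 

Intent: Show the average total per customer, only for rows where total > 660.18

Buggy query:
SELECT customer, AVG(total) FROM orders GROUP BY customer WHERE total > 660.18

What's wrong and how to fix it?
Bug: Row-level WHERE must come before GROUP BY in the clause order

Fix: Place WHERE between FROM and GROUP BY

Corrected query:
SELECT customer, AVG(total) FROM orders WHERE total > 660.18 GROUP BY customer

Result:
customer | AVG(total)
---------+-----------
Alice    | 1322.69   
Dave     | 1107.72   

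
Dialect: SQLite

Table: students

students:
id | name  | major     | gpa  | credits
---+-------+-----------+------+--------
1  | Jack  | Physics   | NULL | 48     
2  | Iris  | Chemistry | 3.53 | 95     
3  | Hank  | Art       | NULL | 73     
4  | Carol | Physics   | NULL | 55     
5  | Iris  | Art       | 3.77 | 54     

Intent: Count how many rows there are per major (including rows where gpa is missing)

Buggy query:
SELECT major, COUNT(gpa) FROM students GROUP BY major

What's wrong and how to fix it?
Bug: COUNT(column) counts non-NULL values only; rows with NULL gpa aren't counted

Fix: Use COUNT(*) to count all rows regardless of NULL

Corrected query:
SELECT major, COUNT(*) FROM students GROUP BY major

Result:
major     | COUNT(*)
----------+---------
Art       | 2       
Chemistry | 1       
Physics   | 2       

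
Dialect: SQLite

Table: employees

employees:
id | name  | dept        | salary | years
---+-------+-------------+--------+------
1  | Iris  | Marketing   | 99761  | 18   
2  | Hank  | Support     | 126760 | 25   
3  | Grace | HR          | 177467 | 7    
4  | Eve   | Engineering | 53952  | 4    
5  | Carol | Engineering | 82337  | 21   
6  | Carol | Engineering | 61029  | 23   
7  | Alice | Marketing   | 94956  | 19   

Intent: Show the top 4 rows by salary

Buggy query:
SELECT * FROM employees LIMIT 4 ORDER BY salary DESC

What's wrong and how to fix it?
Bug: ORDER BY cannot follow LIMIT; LIMIT is the final clause

Fix: Swap the clauses: ORDER BY first, then LIMIT

Corrected query:
SELECT * FROM employees ORDER BY salary DESC LIMIT 4

Result:
id | name  | dept      | salary | years
---+-------+-----------+--------+------
3  | Grace | HR        | 177467 | 7    
2  | Hank  | Support   | 126760 | 25   
1  | Iris  | Marketing | 99761  | 18   
7  | Alice | Marketing | 94956  | 19   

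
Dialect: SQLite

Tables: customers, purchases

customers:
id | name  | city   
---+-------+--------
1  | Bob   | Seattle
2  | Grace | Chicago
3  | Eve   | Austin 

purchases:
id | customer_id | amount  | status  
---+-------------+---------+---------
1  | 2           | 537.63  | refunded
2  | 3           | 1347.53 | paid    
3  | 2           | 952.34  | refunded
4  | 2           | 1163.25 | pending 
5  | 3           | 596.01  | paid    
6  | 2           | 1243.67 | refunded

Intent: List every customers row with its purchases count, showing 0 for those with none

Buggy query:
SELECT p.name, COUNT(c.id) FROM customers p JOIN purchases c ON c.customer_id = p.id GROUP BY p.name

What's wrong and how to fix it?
Bug: An inner join excludes parents with zero children

Fix: Switch to LEFT JOIN to retain unmatched parent rows

Corrected query:
SELECT p.name, COUNT(c.id) FROM customers p LEFT JOIN purchases c ON c.customer_id = p.id GROUP BY p.name

Result:
name  | COUNT(c.id)
------+------------
Bob   | 0          
Eve   | 2          
Grace | 4          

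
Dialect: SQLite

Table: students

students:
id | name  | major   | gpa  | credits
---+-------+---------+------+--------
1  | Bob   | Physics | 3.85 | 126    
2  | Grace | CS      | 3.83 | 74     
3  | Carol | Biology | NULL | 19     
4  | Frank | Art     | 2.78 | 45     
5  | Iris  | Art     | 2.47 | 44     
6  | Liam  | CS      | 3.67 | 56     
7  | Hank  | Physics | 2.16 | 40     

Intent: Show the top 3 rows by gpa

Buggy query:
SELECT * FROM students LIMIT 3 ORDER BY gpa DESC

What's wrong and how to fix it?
Bug: ORDER BY cannot follow LIMIT; LIMIT is the final clause

Fix: Sort with ORDER BY, then apply LIMIT

Corrected query:
SELECT * FROM students ORDER BY gpa DESC LIMIT 3

Result:
id | name  | major   | gpa  | credits
---+-------+---------+------+--------
1  | Bob   | Physics | 3.85 | 126    
2  | Grace | CS      | 3.83 | 74     
6  | Liam  | CS      | 3.67 | 56     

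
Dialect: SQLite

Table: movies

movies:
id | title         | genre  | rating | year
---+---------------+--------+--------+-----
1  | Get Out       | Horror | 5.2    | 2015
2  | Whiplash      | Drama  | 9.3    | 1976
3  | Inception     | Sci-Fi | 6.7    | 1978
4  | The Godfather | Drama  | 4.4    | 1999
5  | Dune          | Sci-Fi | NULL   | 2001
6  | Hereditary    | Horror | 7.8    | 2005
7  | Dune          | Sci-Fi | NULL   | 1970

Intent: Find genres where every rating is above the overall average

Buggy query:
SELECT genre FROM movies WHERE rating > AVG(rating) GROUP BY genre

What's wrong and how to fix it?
Bug: WHERE evaluates per row before aggregation, so AVG() is unavailable

Fix: Use a subquery for AVG and a HAVING MIN(...) filter so the condition holds for every row in the group

Corrected query:
SELECT genre FROM movies GROUP BY genre HAVING MIN(rating) > (SELECT AVG(rating) FROM movies)

Result:
genre 
------
Sci-Fi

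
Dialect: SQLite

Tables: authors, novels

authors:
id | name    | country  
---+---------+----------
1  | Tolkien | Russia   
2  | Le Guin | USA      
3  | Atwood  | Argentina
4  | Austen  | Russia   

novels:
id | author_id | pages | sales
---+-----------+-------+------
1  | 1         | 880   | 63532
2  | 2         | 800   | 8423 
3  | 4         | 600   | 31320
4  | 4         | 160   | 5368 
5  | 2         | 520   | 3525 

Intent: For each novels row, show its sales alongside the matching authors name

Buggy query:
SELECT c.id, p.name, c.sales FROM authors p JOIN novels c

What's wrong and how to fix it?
Bug: Missing join condition: each novels row is matched to all authors rows instead of just its own

Fix: Add ON c.author_id = p.id to the JOIN

Corrected query:
SELECT c.id, p.name, c.sales FROM authors p JOIN novels c ON c.author_id = p.id

Result:
id | name    | sales
---+---------+------
1  | Tolkien | 63532
2  | Le Guin | 8423 
3  | Austen  | 31320
4  | Austen  | 5368 
5  | Le Guin | 3525 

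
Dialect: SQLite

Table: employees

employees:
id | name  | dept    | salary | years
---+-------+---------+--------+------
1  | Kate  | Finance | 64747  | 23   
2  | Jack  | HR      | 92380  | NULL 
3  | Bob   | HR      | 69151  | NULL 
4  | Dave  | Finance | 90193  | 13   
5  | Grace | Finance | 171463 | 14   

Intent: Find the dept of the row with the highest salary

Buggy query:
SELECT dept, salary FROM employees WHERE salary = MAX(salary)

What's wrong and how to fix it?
Bug: WHERE is evaluated per row; an aggregate over the whole table isn't defined there

Fix: Wrap MAX in a scalar subquery so WHERE compares against a single value

Corrected query:
SELECT dept, salary FROM employees WHERE salary = (SELECT MAX(salary) FROM employees)

Result:
dept    | salary
--------+-------
Finance | 171463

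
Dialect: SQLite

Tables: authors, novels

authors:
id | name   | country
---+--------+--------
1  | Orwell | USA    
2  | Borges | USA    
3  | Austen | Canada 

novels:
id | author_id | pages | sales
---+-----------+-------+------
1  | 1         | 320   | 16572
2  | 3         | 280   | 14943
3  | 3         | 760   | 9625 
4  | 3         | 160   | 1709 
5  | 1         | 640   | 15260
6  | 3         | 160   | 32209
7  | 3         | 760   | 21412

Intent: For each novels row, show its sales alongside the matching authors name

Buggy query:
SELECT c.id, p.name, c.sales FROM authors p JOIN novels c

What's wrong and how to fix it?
Bug: Missing join condition: each novels row is matched to all authors rows instead of just its own

Fix: Add ON c.author_id = p.id to the JOIN

Corrected query:
SELECT c.id, p.name, c.sales FROM authors p JOIN novels c ON c.author_id = p.id

Result:
id | name   | sales
---+--------+------
1  | Orwell | 16572
2  | Austen | 14943
3  | Austen | 9625 
4  | Austen | 1709 
5  | Orwell | 15260
6  | Austen | 32209
7  | Austen | 21412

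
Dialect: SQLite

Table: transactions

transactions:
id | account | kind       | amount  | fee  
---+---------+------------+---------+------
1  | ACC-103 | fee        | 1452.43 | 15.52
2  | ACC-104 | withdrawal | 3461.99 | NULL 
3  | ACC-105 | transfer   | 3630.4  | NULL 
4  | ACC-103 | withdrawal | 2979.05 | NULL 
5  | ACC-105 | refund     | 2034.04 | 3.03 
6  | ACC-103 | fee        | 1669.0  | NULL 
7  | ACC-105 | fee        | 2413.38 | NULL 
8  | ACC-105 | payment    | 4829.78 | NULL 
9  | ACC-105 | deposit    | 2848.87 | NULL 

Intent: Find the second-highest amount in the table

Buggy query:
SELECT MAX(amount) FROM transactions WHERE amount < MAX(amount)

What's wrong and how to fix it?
Bug: The inner MAX is an aggregate inside WHERE, which is not allowed

Fix: Put the inner MAX in a scalar subquery

Corrected query:
SELECT MAX(amount) FROM transactions WHERE amount < (SELECT MAX(amount) FROM transactions)

Result:
MAX(amount)
-----------
3630.4     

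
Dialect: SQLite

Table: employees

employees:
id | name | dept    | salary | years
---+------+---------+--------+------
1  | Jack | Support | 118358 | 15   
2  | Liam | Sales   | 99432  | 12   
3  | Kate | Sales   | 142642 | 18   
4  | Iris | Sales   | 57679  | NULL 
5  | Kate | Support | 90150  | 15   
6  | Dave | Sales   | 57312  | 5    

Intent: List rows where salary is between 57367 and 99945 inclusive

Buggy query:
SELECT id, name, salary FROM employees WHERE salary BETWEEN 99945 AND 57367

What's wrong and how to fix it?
Bug: BETWEEN expects the lower bound first; with 99945 AND 57367 the range is empty

Fix: Write BETWEEN 57367 AND 99945

Corrected query:
SELECT id, name, salary FROM employees WHERE salary BETWEEN 57367 AND 99945

Result:
id | name | salary
---+------+-------
2  | Liam | 99432 
4  | Iris | 57679 
5  | Kate | 90150 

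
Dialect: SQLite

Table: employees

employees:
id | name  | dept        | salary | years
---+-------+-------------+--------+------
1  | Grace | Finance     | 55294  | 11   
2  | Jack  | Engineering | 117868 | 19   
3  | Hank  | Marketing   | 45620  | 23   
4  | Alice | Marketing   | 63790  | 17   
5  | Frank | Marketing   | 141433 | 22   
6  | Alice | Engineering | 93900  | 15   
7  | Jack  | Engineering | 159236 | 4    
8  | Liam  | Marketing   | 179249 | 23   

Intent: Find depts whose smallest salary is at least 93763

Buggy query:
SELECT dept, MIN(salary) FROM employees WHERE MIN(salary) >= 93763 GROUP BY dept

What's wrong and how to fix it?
Bug: MIN() in WHERE is a misuse of aggregate

Fix: Use HAVING for the per-group MIN condition

Corrected query:
SELECT dept, MIN(salary) FROM employees GROUP BY dept HAVING MIN(salary) >= 93763

Result:
dept        | MIN(salary)
------------+------------
Engineering | 93900      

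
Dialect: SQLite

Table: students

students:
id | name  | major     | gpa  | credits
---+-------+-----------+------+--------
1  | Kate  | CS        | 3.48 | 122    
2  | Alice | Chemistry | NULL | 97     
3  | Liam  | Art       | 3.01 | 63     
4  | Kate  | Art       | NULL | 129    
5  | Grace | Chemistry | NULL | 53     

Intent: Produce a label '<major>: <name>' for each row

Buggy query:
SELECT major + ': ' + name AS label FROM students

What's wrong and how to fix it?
Bug: SQLite uses || for string concatenation; + coerces text to numbers (yielding 0)

Fix: Replace + with || to concatenate text

Corrected query:
SELECT major || ': ' || name AS label FROM students

Result:
label           
----------------
CS: Kate        
Chemistry: Alice
Art: Liam       
Art: Kate       
Chemistry: Grace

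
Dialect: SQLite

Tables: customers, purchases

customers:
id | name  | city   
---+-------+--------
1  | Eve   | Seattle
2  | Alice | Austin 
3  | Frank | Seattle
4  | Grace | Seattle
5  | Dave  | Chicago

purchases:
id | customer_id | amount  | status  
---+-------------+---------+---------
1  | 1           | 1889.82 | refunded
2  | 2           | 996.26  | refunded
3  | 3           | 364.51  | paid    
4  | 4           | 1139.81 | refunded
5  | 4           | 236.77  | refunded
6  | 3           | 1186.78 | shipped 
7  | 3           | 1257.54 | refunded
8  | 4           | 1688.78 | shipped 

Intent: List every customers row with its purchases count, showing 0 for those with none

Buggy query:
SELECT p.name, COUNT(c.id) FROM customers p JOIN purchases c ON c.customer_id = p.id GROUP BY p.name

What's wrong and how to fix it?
Bug: INNER JOIN drops customers rows that have no matching purchases rows

Fix: Use LEFT JOIN so parents without children still appear (COUNT(c.id) gives 0)

Corrected query:
SELECT p.name, COUNT(c.id) FROM customers p LEFT JOIN purchases c ON c.customer_id = p.id GROUP BY p.name

Result:
name  | COUNT(c.id)
------+------------
Alice | 1          
Dave  | 0          
Eve   | 1          
Frank | 3          
Grace | 3          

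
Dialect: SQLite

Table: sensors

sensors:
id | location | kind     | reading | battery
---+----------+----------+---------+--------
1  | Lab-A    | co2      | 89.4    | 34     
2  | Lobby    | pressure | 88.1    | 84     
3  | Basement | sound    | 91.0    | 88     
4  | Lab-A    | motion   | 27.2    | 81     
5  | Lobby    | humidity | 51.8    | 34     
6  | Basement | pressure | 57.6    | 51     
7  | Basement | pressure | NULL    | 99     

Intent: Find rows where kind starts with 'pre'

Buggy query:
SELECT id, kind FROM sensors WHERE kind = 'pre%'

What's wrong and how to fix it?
Bug: Wildcards only work with LIKE; '=' treats '%' as a literal character

Fix: Replace '=' with LIKE so 'pre%' is treated as a pattern

Corrected query:
SELECT id, kind FROM sensors WHERE kind LIKE 'pre%'

Result:
id | kind    
---+---------
2  | pressure
6  | pressure
7  | pressure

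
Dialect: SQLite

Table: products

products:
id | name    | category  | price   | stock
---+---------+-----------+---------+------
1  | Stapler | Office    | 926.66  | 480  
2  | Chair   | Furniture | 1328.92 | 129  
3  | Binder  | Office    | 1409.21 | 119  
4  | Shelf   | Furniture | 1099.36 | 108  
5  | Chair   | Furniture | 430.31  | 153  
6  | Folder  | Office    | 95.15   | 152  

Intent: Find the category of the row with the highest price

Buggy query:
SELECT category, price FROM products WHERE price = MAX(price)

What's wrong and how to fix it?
Bug: MAX(price) is an aggregate and cannot be used directly in WHERE

Fix: Wrap MAX in a scalar subquery so WHERE compares against a single value

Corrected query:
SELECT category, price FROM products WHERE price = (SELECT MAX(price) FROM products)

Result:
category | price  
---------+--------
Office   | 1409.21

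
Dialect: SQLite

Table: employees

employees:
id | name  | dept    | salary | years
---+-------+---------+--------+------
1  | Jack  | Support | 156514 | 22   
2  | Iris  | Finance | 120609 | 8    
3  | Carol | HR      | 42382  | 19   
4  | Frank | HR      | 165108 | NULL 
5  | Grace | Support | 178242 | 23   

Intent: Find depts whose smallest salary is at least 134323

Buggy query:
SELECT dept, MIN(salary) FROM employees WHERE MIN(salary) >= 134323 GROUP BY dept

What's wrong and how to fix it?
Bug: Aggregates like MIN are computed per group after WHERE runs

Fix: Replace WHERE with HAVING after the GROUP BY

Corrected query:
SELECT dept, MIN(salary) FROM employees GROUP BY dept HAVING MIN(salary) >= 134323

Result:
dept    | MIN(salary)
--------+------------
Support | 156514     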